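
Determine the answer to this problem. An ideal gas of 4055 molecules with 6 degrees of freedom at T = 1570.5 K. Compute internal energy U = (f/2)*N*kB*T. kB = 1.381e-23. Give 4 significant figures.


Step 1: f/2 = 6/2 = 3.0
Step 2: N*kB*T = 4055*1.381e-23*1570.5 = 8.795e-17
Step 3: U = 3.0 * 8.795e-17 = 2.638e-16 J

2.638e-16


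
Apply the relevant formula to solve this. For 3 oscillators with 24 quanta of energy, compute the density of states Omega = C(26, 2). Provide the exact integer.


Step 1: Use binomial coefficient C(26, 2)
Step 2: Numerator = 26! / 24!
Step 3: Denominator = 2!
Step 4: Omega = 325

325


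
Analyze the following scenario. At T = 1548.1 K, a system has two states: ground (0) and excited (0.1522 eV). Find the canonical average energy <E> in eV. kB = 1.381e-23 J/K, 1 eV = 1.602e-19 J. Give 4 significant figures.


Step 1: beta*E = 0.1522*1.602e-19/(1.381e-23*1548.1) = 1.14
Step 2: exp(-beta*E) = 0.3197
Step 3: <E> = 0.1522*0.3197/(1+0.3197) = 0.03687 eV

0.03687


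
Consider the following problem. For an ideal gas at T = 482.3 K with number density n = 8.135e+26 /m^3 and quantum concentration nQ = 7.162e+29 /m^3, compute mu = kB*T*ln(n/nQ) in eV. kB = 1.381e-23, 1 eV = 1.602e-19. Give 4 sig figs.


Step 1: n/nQ = 8.135e+26/7.162e+29 = 0.001136
Step 2: ln(n/nQ) = -6.78
Step 3: mu = kB*T*ln(n/nQ) = 6.661e-21*-6.78 = -4.516e-20 J
Step 4: Convert to eV: -4.516e-20/1.602e-19 = -0.2819 eV

-0.2819


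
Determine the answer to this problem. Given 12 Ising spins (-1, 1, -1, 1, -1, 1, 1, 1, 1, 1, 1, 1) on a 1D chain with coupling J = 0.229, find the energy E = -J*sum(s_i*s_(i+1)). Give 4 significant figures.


Step 1: Nearest-neighbor products: -1, -1, -1, -1, -1, 1, 1, 1, 1, 1, 1
Step 2: Sum of products = 1
Step 3: E = -0.229 * 1 = -0.229

-0.229


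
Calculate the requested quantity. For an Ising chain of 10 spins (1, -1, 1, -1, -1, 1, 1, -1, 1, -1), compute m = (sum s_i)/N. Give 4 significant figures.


Step 1: Count up spins (+1): 5, down spins (-1): 5
Step 2: Total magnetization M = 5 - 5 = 0
Step 3: m = M/N = 0/10 = 0

0


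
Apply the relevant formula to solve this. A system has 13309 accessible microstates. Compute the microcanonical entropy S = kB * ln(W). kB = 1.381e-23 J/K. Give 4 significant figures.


Step 1: ln(W) = ln(13309) = 9.496
Step 2: S = kB * ln(W) = 1.381e-23 * 9.496
Step 3: S = 1.311e-22 J/K

1.311e-22


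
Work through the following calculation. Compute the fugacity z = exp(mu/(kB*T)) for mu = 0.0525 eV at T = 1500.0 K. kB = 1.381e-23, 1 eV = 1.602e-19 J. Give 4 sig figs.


Step 1: Convert mu to Joules: 0.0525*1.602e-19 = 8.41e-21 J
Step 2: kB*T = 1.381e-23*1500.0 = 2.071e-20 J
Step 3: mu/(kB*T) = 0.406
Step 4: z = exp(0.406) = 1.501

1.501


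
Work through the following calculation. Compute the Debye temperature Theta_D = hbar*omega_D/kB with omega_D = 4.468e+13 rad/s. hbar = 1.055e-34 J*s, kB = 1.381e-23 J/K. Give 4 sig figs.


Step 1: hbar*omega_D = 1.055e-34 * 4.468e+13 = 4.714e-21 J
Step 2: Theta_D = 4.714e-21 / 1.381e-23
Step 3: Theta_D = 341.3 K

341.3


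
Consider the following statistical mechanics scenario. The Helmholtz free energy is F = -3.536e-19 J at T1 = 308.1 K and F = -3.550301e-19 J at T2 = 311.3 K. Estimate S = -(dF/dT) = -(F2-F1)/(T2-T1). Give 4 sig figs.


Step 1: dF = F2 - F1 = -3.550301e-19 - (-3.536e-19) = -1.4301e-21 J
Step 2: dT = T2 - T1 = 311.3 - 308.1 = 3.2 K
Step 3: S = -dF/dT = -(-1.4301e-21)/3.2 = 4.469e-22 J/K

4.469e-22


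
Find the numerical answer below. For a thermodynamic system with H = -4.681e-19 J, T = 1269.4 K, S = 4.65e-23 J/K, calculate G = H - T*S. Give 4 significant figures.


Step 1: T*S = 1269.4 * 4.65e-23 = 5.903e-20 J
Step 2: G = H - T*S = -4.681e-19 - 5.903e-20
Step 3: G = -5.271e-19 J

-5.271e-19


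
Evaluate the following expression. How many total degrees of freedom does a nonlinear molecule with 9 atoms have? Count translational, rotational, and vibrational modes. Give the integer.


Step 1: Translational DOF = 3
Step 2: Rotational DOF (nonlinear) = 3
Step 3: Vibrational DOF = 3*9 - 6 = 21
Step 4: Total = 3 + 3 + 21 = 27

27


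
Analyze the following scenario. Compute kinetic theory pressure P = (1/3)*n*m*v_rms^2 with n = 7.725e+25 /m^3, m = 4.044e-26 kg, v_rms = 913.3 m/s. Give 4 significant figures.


Step 1: v_rms^2 = 913.3^2 = 8.341e+05
Step 2: n*m = 7.725e+25*4.044e-26 = 3.124
Step 3: P = (1/3)*3.124*8.341e+05 = 8.686e+05 Pa

8.686e+05


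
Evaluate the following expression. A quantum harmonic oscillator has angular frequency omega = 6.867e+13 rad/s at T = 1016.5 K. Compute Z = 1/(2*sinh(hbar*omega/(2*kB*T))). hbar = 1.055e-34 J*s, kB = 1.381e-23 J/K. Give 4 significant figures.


Step 1: Compute x = hbar*omega/(kB*T) = 1.055e-34*6.867e+13/(1.381e-23*1016.5) = 0.5161
Step 2: x/2 = 0.258
Step 3: sinh(x/2) = 0.2609
Step 4: Z = 1/(2*0.2609) = 1.916

1.916


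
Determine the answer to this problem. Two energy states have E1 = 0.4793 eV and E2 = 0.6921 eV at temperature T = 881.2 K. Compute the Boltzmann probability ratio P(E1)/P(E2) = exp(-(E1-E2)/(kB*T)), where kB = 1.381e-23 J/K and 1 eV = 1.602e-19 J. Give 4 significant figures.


Step 1: Compute energy difference dE = E1 - E2 = 0.4793 - 0.6921 = -0.2128 eV
Step 2: Convert to Joules: dE_J = -0.2128 * 1.602e-19 = -3.409e-20 J
Step 3: Compute exponent = -dE_J / (kB * T) = -(-3.409e-20) / (1.381e-23 * 881.2) = 2.801
Step 4: P(E1)/P(E2) = exp(2.801) = 16.47

16.47


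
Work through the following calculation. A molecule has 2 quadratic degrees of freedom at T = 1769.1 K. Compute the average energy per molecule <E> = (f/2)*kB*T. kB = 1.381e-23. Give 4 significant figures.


Step 1: f/2 = 2/2 = 1
Step 2: kB*T = 1.381e-23 * 1769.1 = 2.443e-20
Step 3: <E> = 1 * 2.443e-20 = 2.443e-20 J

2.443e-20


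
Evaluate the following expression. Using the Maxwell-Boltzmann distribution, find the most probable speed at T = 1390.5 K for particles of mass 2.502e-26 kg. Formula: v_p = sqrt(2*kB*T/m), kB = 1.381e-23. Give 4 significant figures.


Step 1: Numerator = 2*kB*T = 2*1.381e-23*1390.5 = 3.841e-20
Step 2: Ratio = 3.841e-20 / 2.502e-26 = 1.535e+06
Step 3: v_p = sqrt(1.535e+06) = 1239 m/s

1239


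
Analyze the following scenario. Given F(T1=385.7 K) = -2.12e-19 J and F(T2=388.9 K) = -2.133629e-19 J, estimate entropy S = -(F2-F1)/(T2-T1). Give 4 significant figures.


Step 1: dF = F2 - F1 = -2.133629e-19 - (-2.12e-19) = -1.3629e-21 J
Step 2: dT = T2 - T1 = 388.9 - 385.7 = 3.2 K
Step 3: S = -dF/dT = -(-1.3629e-21)/3.2 = 4.259e-22 J/K

4.259e-22


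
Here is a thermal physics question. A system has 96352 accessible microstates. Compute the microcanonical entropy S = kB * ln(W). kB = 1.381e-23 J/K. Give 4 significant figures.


Step 1: ln(W) = ln(96352) = 11.48
Step 2: S = kB * ln(W) = 1.381e-23 * 11.48
Step 3: S = 1.585e-22 J/K

1.585e-22


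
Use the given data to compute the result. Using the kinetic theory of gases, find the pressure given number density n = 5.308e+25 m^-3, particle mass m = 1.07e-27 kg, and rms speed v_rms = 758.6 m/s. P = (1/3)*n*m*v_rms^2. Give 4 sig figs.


Step 1: v_rms^2 = 758.6^2 = 5.755e+05
Step 2: n*m = 5.308e+25*1.07e-27 = 0.0568
Step 3: P = (1/3)*0.0568*5.755e+05 = 1.089e+04 Pa

1.089e+04


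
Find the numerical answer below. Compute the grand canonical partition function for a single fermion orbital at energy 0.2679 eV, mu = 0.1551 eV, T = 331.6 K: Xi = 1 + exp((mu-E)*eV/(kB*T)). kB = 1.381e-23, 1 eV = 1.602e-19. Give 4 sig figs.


Step 1: (mu - E) = 0.1551 - 0.2679 = -0.1128 eV
Step 2: x = (mu-E)*eV/(kB*T) = -0.1128*1.602e-19/(1.381e-23*331.6) = -3.946
Step 3: exp(x) = 0.01933
Step 4: Xi = 1 + 0.01933 = 1.019

1.019


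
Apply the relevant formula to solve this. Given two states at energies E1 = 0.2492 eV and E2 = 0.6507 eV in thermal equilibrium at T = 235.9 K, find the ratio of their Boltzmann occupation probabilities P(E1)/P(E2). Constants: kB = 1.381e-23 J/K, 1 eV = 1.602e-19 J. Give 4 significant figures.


Step 1: Compute energy difference dE = E1 - E2 = 0.2492 - 0.6507 = -0.4015 eV
Step 2: Convert to Joules: dE_J = -0.4015 * 1.602e-19 = -6.432e-20 J
Step 3: Compute exponent = -dE_J / (kB * T) = -(-6.432e-20) / (1.381e-23 * 235.9) = 19.74
Step 4: P(E1)/P(E2) = exp(19.74) = 3.754e+08

3.754e+08


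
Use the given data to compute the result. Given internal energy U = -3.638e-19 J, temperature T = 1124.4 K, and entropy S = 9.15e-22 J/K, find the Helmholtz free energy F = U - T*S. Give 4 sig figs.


Step 1: T*S = 1124.4 * 9.15e-22 = 1.029e-18 J
Step 2: F = U - T*S = -3.638e-19 - 1.029e-18
Step 3: F = -1.393e-18 J

-1.393e-18


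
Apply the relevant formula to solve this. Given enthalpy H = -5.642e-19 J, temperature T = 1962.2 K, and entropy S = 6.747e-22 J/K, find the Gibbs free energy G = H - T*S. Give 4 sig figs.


Step 1: T*S = 1962.2 * 6.747e-22 = 1.324e-18 J
Step 2: G = H - T*S = -5.642e-19 - 1.324e-18
Step 3: G = -1.888e-18 J

-1.888e-18


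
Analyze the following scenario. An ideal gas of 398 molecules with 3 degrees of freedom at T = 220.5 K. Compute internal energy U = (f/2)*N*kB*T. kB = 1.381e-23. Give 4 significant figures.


Step 1: f/2 = 3/2 = 1.5
Step 2: N*kB*T = 398*1.381e-23*220.5 = 1.212e-18
Step 3: U = 1.5 * 1.212e-18 = 1.818e-18 J

1.818e-18


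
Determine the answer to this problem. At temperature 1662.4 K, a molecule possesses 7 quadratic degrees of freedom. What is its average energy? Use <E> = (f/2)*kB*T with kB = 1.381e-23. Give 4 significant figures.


Step 1: f/2 = 7/2 = 3.5
Step 2: kB*T = 1.381e-23 * 1662.4 = 2.296e-20
Step 3: <E> = 3.5 * 2.296e-20 = 8.035e-20 J

8.035e-20


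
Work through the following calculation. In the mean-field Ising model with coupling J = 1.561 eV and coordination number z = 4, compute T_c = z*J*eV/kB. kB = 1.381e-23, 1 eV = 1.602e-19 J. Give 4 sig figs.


Step 1: z*J = 4*1.561 = 6.244 eV
Step 2: Convert to Joules: 6.244*1.602e-19 = 1e-18 J
Step 3: T_c = 1e-18 / 1.381e-23 = 7.243e+04 K

7.243e+04


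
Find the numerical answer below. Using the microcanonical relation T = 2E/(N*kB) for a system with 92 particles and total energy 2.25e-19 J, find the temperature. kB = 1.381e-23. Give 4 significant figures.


Step 1: Numerator = 2*E = 2*2.25e-19 = 4.5e-19 J
Step 2: Denominator = N*kB = 92*1.381e-23 = 1.271e-21
Step 3: T = 4.5e-19 / 1.271e-21 = 354.2 K

354.2


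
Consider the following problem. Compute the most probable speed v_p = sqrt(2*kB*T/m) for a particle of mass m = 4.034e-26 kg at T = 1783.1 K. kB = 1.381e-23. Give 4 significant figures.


Step 1: Numerator = 2*kB*T = 2*1.381e-23*1783.1 = 4.925e-20
Step 2: Ratio = 4.925e-20 / 4.034e-26 = 1.221e+06
Step 3: v_p = sqrt(1.221e+06) = 1105 m/s

1105


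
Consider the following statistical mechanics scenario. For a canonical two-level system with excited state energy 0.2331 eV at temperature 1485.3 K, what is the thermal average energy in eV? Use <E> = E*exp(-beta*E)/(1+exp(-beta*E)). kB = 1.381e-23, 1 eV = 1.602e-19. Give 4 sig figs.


Step 1: beta*E = 0.2331*1.602e-19/(1.381e-23*1485.3) = 1.821
Step 2: exp(-beta*E) = 0.1619
Step 3: <E> = 0.2331*0.1619/(1+0.1619) = 0.03249 eV

0.03249


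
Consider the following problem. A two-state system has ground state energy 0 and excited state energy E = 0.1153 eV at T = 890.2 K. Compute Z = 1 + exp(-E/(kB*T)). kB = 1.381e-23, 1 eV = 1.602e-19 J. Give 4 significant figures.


Step 1: Compute beta*E = E*eV/(kB*T) = 0.1153*1.602e-19/(1.381e-23*890.2) = 1.502
Step 2: exp(-beta*E) = exp(-1.502) = 0.2226
Step 3: Z = 1 + 0.2226 = 1.223

1.223


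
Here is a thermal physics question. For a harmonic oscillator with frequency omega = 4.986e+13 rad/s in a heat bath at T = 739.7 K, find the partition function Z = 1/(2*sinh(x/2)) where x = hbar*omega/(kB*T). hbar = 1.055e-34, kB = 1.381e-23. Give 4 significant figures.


Step 1: Compute x = hbar*omega/(kB*T) = 1.055e-34*4.986e+13/(1.381e-23*739.7) = 0.5149
Step 2: x/2 = 0.2575
Step 3: sinh(x/2) = 0.2603
Step 4: Z = 1/(2*0.2603) = 1.921

1.921


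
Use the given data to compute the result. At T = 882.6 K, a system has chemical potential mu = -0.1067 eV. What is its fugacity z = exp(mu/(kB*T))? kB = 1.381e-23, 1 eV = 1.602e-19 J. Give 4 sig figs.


Step 1: Convert mu to Joules: -0.1067*1.602e-19 = -1.709e-20 J
Step 2: kB*T = 1.381e-23*882.6 = 1.219e-20 J
Step 3: mu/(kB*T) = -1.402
Step 4: z = exp(-1.402) = 0.246

0.246


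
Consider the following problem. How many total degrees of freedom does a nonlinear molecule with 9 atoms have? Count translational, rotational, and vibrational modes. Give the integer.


Step 1: Translational DOF = 3
Step 2: Rotational DOF (nonlinear) = 3
Step 3: Vibrational DOF = 3*9 - 6 = 21
Step 4: Total = 3 + 3 + 21 = 27

27


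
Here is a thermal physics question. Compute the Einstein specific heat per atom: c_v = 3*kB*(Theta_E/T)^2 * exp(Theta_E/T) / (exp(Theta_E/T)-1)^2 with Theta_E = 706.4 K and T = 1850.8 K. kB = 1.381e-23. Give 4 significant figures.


Step 1: x = Theta_E/T = 706.4/1850.8 = 0.3817
Step 2: x^2 = 0.1457
Step 3: exp(x) = 1.465
Step 4: c_v = 3*1.381e-23*0.1457*1.465/(1.465-1)^2 = 4.093e-23

4.093e-23


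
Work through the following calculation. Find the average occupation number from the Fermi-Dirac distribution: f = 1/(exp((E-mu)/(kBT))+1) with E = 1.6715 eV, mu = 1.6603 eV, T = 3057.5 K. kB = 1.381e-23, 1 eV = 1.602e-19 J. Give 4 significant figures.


Step 1: (E - mu) = 1.6715 - 1.6603 = 0.0112 eV
Step 2: Convert: (E-mu)*eV = 1.794e-21 J
Step 3: x = (E-mu)*eV/(kB*T) = 0.04249
Step 4: f = 1/(exp(0.04249)+1) = 0.4894

0.4894


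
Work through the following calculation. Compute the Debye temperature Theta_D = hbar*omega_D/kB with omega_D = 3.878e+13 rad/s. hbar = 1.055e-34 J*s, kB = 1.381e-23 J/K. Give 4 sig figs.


Step 1: hbar*omega_D = 1.055e-34 * 3.878e+13 = 4.091e-21 J
Step 2: Theta_D = 4.091e-21 / 1.381e-23
Step 3: Theta_D = 296.3 K

296.3


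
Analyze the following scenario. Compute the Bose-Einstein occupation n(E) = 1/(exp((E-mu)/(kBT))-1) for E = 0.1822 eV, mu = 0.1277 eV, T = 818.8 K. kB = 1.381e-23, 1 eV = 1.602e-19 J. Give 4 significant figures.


Step 1: (E - mu) = 0.0545 eV
Step 2: x = (E-mu)*eV/(kB*T) = 0.0545*1.602e-19/(1.381e-23*818.8) = 0.7721
Step 3: exp(x) = 2.164
Step 4: n = 1/(exp(x)-1) = 0.8588

0.8588


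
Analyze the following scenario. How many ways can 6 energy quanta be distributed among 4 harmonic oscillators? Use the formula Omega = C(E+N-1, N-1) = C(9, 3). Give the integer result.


Step 1: Use binomial coefficient C(9, 3)
Step 2: Numerator = 9! / 6!
Step 3: Denominator = 3!
Step 4: Omega = 84

84


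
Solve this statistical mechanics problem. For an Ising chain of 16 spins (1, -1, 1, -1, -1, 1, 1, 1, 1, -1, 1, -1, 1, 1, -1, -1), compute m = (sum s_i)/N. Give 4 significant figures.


Step 1: Count up spins (+1): 9, down spins (-1): 7
Step 2: Total magnetization M = 9 - 7 = 2
Step 3: m = M/N = 2/16 = 0.125

0.125


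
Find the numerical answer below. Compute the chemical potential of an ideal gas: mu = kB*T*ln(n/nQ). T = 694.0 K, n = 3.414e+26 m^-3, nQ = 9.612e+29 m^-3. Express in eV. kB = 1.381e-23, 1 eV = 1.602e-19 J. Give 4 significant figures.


Step 1: n/nQ = 3.414e+26/9.612e+29 = 0.0003552
Step 2: ln(n/nQ) = -7.943
Step 3: mu = kB*T*ln(n/nQ) = 9.584e-21*-7.943 = -7.613e-20 J
Step 4: Convert to eV: -7.613e-20/1.602e-19 = -0.4752 eV

-0.4752


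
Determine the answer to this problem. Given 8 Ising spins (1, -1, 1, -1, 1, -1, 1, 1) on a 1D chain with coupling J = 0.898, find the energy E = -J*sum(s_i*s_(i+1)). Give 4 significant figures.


Step 1: Nearest-neighbor products: -1, -1, -1, -1, -1, -1, 1
Step 2: Sum of products = -5
Step 3: E = -0.898 * -5 = 4.49

4.49


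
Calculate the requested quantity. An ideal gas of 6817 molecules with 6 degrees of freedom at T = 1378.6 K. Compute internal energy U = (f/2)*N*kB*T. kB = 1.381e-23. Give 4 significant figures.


Step 1: f/2 = 6/2 = 3.0
Step 2: N*kB*T = 6817*1.381e-23*1378.6 = 1.298e-16
Step 3: U = 3.0 * 1.298e-16 = 3.894e-16 J

3.894e-16


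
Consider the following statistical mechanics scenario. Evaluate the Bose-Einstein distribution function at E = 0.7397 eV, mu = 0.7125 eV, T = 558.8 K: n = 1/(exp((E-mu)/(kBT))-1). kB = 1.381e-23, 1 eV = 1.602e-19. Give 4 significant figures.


Step 1: (E - mu) = 0.0272 eV
Step 2: x = (E-mu)*eV/(kB*T) = 0.0272*1.602e-19/(1.381e-23*558.8) = 0.5647
Step 3: exp(x) = 1.759
Step 4: n = 1/(exp(x)-1) = 1.318

1.318


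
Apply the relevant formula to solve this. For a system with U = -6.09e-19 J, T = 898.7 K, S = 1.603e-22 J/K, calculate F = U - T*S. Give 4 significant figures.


Step 1: T*S = 898.7 * 1.603e-22 = 1.441e-19 J
Step 2: F = U - T*S = -6.09e-19 - 1.441e-19
Step 3: F = -7.531e-19 J

-7.531e-19


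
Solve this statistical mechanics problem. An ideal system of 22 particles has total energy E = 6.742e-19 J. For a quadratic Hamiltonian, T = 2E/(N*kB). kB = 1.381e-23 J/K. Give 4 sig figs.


Step 1: Numerator = 2*E = 2*6.742e-19 = 1.348e-18 J
Step 2: Denominator = N*kB = 22*1.381e-23 = 3.038e-22
Step 3: T = 1.348e-18 / 3.038e-22 = 4438 K

4438


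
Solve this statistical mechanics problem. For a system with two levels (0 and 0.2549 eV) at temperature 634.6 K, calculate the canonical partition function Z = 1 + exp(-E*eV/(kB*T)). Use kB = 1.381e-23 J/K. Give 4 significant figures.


Step 1: Compute beta*E = E*eV/(kB*T) = 0.2549*1.602e-19/(1.381e-23*634.6) = 4.659
Step 2: exp(-beta*E) = exp(-4.659) = 0.009471
Step 3: Z = 1 + 0.009471 = 1.009

1.009


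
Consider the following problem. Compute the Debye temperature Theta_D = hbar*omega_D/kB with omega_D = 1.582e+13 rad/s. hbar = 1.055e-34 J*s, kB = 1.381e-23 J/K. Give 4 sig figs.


Step 1: hbar*omega_D = 1.055e-34 * 1.582e+13 = 1.669e-21 J
Step 2: Theta_D = 1.669e-21 / 1.381e-23
Step 3: Theta_D = 120.9 K

120.9


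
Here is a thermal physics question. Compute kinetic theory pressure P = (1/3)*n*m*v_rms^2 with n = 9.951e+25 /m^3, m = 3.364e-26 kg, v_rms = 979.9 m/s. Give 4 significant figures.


Step 1: v_rms^2 = 979.9^2 = 9.602e+05
Step 2: n*m = 9.951e+25*3.364e-26 = 3.348
Step 3: P = (1/3)*3.348*9.602e+05 = 1.071e+06 Pa

1.071e+06


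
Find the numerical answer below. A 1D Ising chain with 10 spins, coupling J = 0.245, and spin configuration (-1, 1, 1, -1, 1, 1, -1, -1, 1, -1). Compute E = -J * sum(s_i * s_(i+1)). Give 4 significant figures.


Step 1: Nearest-neighbor products: -1, 1, -1, -1, 1, -1, 1, -1, -1
Step 2: Sum of products = -3
Step 3: E = -0.245 * -3 = 0.735

0.735


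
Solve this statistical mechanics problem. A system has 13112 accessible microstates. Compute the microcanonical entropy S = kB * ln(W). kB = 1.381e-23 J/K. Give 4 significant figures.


Step 1: ln(W) = ln(13112) = 9.481
Step 2: S = kB * ln(W) = 1.381e-23 * 9.481
Step 3: S = 1.309e-22 J/K

1.309e-22


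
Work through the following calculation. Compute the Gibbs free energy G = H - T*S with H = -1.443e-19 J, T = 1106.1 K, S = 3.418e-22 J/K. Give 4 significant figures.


Step 1: T*S = 1106.1 * 3.418e-22 = 3.781e-19 J
Step 2: G = H - T*S = -1.443e-19 - 3.781e-19
Step 3: G = -5.224e-19 J

-5.224e-19


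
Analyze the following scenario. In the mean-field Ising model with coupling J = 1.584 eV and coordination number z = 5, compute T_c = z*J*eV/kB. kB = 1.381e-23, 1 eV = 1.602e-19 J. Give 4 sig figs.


Step 1: z*J = 5*1.584 = 7.92 eV
Step 2: Convert to Joules: 7.92*1.602e-19 = 1.269e-18 J
Step 3: T_c = 1.269e-18 / 1.381e-23 = 9.187e+04 K

9.187e+04


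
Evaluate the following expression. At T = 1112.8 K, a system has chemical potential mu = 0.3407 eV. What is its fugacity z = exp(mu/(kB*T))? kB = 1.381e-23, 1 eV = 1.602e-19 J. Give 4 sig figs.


Step 1: Convert mu to Joules: 0.3407*1.602e-19 = 5.458e-20 J
Step 2: kB*T = 1.381e-23*1112.8 = 1.537e-20 J
Step 3: mu/(kB*T) = 3.552
Step 4: z = exp(3.552) = 34.87

34.87


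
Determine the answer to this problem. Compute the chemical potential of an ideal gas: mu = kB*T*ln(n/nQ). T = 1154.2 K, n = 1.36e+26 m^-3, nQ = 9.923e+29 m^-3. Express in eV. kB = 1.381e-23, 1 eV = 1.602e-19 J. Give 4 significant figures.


Step 1: n/nQ = 1.36e+26/9.923e+29 = 0.0001371
Step 2: ln(n/nQ) = -8.895
Step 3: mu = kB*T*ln(n/nQ) = 1.594e-20*-8.895 = -1.418e-19 J
Step 4: Convert to eV: -1.418e-19/1.602e-19 = -0.885 eV

-0.885


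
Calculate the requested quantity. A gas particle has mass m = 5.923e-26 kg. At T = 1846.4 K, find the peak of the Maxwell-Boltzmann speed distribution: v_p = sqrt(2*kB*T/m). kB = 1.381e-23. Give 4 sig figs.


Step 1: Numerator = 2*kB*T = 2*1.381e-23*1846.4 = 5.1e-20
Step 2: Ratio = 5.1e-20 / 5.923e-26 = 8.61e+05
Step 3: v_p = sqrt(8.61e+05) = 927.9 m/s

927.9


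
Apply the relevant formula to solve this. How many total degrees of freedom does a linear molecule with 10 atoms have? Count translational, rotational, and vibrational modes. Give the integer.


Step 1: Translational DOF = 3
Step 2: Rotational DOF (linear) = 2
Step 3: Vibrational DOF = 3*10 - 5 = 25
Step 4: Total = 3 + 2 + 25 = 30

30


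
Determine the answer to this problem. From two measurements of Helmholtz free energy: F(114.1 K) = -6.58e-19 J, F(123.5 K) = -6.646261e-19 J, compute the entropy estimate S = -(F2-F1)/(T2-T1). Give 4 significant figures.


Step 1: dF = F2 - F1 = -6.646261e-19 - (-6.58e-19) = -6.6261e-21 J
Step 2: dT = T2 - T1 = 123.5 - 114.1 = 9.4 K
Step 3: S = -dF/dT = -(-6.6261e-21)/9.4 = 7.049e-22 J/K

7.049e-22


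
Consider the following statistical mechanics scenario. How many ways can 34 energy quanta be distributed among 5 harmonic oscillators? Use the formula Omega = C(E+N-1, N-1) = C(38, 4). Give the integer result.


Step 1: Use binomial coefficient C(38, 4)
Step 2: Numerator = 38! / 34!
Step 3: Denominator = 4!
Step 4: Omega = 73815

73815


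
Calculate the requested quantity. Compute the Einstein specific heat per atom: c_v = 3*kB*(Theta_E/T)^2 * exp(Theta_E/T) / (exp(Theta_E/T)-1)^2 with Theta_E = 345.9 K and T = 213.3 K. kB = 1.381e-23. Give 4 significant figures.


Step 1: x = Theta_E/T = 345.9/213.3 = 1.622
Step 2: x^2 = 2.63
Step 3: exp(x) = 5.061
Step 4: c_v = 3*1.381e-23*2.63*5.061/(5.061-1)^2 = 3.343e-23

3.343e-23


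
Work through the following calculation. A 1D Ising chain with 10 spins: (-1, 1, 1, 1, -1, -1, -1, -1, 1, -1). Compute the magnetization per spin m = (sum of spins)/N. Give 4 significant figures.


Step 1: Count up spins (+1): 4, down spins (-1): 6
Step 2: Total magnetization M = 4 - 6 = -2
Step 3: m = M/N = -2/10 = -0.2

-0.2


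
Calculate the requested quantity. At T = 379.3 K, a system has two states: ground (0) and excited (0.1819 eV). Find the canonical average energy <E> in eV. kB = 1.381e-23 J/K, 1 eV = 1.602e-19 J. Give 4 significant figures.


Step 1: beta*E = 0.1819*1.602e-19/(1.381e-23*379.3) = 5.563
Step 2: exp(-beta*E) = 0.003837
Step 3: <E> = 0.1819*0.003837/(1+0.003837) = 0.0006952 eV

0.0006952


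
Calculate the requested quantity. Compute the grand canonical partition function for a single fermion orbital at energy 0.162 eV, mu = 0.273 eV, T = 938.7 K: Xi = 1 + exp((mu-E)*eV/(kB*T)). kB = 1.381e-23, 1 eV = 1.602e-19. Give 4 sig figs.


Step 1: (mu - E) = 0.273 - 0.162 = 0.111 eV
Step 2: x = (mu-E)*eV/(kB*T) = 0.111*1.602e-19/(1.381e-23*938.7) = 1.372
Step 3: exp(x) = 3.942
Step 4: Xi = 1 + 3.942 = 4.942

4.942


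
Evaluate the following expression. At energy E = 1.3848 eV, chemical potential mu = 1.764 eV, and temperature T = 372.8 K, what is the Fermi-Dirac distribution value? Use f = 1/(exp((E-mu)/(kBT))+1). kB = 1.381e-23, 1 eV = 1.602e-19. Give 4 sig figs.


Step 1: (E - mu) = 1.3848 - 1.764 = -0.3792 eV
Step 2: Convert: (E-mu)*eV = -6.075e-20 J
Step 3: x = (E-mu)*eV/(kB*T) = -11.8
Step 4: f = 1/(exp(-11.8)+1) = 1

1


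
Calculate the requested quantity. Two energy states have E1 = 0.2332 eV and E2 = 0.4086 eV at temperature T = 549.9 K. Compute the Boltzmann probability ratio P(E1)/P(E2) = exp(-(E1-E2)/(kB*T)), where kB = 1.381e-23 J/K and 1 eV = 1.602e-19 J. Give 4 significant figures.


Step 1: Compute energy difference dE = E1 - E2 = 0.2332 - 0.4086 = -0.1754 eV
Step 2: Convert to Joules: dE_J = -0.1754 * 1.602e-19 = -2.81e-20 J
Step 3: Compute exponent = -dE_J / (kB * T) = -(-2.81e-20) / (1.381e-23 * 549.9) = 3.7
Step 4: P(E1)/P(E2) = exp(3.7) = 40.45

40.45


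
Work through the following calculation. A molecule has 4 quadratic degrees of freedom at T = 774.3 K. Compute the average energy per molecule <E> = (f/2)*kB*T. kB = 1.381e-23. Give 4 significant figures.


Step 1: f/2 = 4/2 = 2
Step 2: kB*T = 1.381e-23 * 774.3 = 1.069e-20
Step 3: <E> = 2 * 1.069e-20 = 2.139e-20 J

2.139e-20


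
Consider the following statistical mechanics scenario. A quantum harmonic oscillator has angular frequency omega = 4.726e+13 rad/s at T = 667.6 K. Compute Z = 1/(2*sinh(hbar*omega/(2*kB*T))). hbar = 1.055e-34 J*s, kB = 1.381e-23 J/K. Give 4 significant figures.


Step 1: Compute x = hbar*omega/(kB*T) = 1.055e-34*4.726e+13/(1.381e-23*667.6) = 0.5408
Step 2: x/2 = 0.2704
Step 3: sinh(x/2) = 0.2737
Step 4: Z = 1/(2*0.2737) = 1.827

1.827


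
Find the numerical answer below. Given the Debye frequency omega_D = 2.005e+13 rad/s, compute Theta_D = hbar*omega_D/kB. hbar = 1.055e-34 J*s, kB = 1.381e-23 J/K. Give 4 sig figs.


Step 1: hbar*omega_D = 1.055e-34 * 2.005e+13 = 2.115e-21 J
Step 2: Theta_D = 2.115e-21 / 1.381e-23
Step 3: Theta_D = 153.2 K

153.2


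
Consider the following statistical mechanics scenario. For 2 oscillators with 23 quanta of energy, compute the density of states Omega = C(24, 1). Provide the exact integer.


Step 1: Use binomial coefficient C(24, 1)
Step 2: Numerator = 24! / 23!
Step 3: Denominator = 1!
Step 4: Omega = 24

24


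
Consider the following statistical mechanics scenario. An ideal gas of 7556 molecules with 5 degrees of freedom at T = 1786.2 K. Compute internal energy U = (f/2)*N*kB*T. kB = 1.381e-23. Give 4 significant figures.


Step 1: f/2 = 5/2 = 2.5
Step 2: N*kB*T = 7556*1.381e-23*1786.2 = 1.864e-16
Step 3: U = 2.5 * 1.864e-16 = 4.66e-16 J

4.66e-16


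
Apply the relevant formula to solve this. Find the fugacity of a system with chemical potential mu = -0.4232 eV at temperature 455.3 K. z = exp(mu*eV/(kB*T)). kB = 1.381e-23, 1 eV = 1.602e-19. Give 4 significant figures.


Step 1: Convert mu to Joules: -0.4232*1.602e-19 = -6.78e-20 J
Step 2: kB*T = 1.381e-23*455.3 = 6.288e-21 J
Step 3: mu/(kB*T) = -10.78
Step 4: z = exp(-10.78) = 2.076e-05

2.076e-05


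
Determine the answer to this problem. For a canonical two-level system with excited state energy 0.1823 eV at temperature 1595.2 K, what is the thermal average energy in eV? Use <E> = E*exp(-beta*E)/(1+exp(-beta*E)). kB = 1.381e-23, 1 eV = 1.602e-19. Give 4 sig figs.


Step 1: beta*E = 0.1823*1.602e-19/(1.381e-23*1595.2) = 1.326
Step 2: exp(-beta*E) = 0.2656
Step 3: <E> = 0.1823*0.2656/(1+0.2656) = 0.03826 eV

0.03826


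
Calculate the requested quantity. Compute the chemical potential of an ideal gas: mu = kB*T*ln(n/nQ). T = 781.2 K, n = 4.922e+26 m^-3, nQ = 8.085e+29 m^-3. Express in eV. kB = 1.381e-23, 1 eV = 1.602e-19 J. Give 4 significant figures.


Step 1: n/nQ = 4.922e+26/8.085e+29 = 0.0006088
Step 2: ln(n/nQ) = -7.404
Step 3: mu = kB*T*ln(n/nQ) = 1.079e-20*-7.404 = -7.988e-20 J
Step 4: Convert to eV: -7.988e-20/1.602e-19 = -0.4986 eV

-0.4986


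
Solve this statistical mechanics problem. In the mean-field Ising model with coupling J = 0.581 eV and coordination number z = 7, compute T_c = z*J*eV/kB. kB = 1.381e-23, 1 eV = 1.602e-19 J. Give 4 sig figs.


Step 1: z*J = 7*0.581 = 4.067 eV
Step 2: Convert to Joules: 4.067*1.602e-19 = 6.515e-19 J
Step 3: T_c = 6.515e-19 / 1.381e-23 = 4.718e+04 K

4.718e+04


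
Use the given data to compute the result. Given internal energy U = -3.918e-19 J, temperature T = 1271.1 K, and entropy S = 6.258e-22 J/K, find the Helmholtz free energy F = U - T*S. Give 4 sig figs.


Step 1: T*S = 1271.1 * 6.258e-22 = 7.955e-19 J
Step 2: F = U - T*S = -3.918e-19 - 7.955e-19
Step 3: F = -1.187e-18 J

-1.187e-18


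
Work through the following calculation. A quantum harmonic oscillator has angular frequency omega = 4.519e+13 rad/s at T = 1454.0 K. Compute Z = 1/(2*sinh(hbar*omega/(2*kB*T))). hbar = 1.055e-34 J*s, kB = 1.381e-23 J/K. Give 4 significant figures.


Step 1: Compute x = hbar*omega/(kB*T) = 1.055e-34*4.519e+13/(1.381e-23*1454.0) = 0.2374
Step 2: x/2 = 0.1187
Step 3: sinh(x/2) = 0.119
Step 4: Z = 1/(2*0.119) = 4.202

4.202


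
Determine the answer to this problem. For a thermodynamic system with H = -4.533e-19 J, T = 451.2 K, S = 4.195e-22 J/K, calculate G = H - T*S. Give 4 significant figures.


Step 1: T*S = 451.2 * 4.195e-22 = 1.893e-19 J
Step 2: G = H - T*S = -4.533e-19 - 1.893e-19
Step 3: G = -6.426e-19 J

-6.426e-19


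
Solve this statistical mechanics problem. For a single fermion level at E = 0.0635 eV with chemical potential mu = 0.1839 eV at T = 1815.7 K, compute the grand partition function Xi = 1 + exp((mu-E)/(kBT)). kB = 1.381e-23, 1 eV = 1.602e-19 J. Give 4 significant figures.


Step 1: (mu - E) = 0.1839 - 0.0635 = 0.1204 eV
Step 2: x = (mu-E)*eV/(kB*T) = 0.1204*1.602e-19/(1.381e-23*1815.7) = 0.7692
Step 3: exp(x) = 2.158
Step 4: Xi = 1 + 2.158 = 3.158

3.158


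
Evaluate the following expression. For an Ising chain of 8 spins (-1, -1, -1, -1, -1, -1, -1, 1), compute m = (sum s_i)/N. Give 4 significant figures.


Step 1: Count up spins (+1): 1, down spins (-1): 7
Step 2: Total magnetization M = 1 - 7 = -6
Step 3: m = M/N = -6/8 = -0.75

-0.75


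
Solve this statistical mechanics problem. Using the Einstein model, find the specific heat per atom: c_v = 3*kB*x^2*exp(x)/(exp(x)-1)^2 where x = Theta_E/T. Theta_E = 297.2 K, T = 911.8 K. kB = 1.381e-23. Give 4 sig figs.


Step 1: x = Theta_E/T = 297.2/911.8 = 0.3259
Step 2: x^2 = 0.1062
Step 3: exp(x) = 1.385
Step 4: c_v = 3*1.381e-23*0.1062*1.385/(1.385-1)^2 = 4.107e-23

4.107e-23


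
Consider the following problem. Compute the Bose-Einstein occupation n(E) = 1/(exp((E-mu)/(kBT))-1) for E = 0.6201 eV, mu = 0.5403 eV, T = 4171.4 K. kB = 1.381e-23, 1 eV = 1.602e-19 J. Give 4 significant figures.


Step 1: (E - mu) = 0.0798 eV
Step 2: x = (E-mu)*eV/(kB*T) = 0.0798*1.602e-19/(1.381e-23*4171.4) = 0.2219
Step 3: exp(x) = 1.248
Step 4: n = 1/(exp(x)-1) = 4.025

4.025


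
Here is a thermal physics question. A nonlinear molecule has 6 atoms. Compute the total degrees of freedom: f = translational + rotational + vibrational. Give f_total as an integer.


Step 1: Translational DOF = 3
Step 2: Rotational DOF (nonlinear) = 3
Step 3: Vibrational DOF = 3*6 - 6 = 12
Step 4: Total = 3 + 3 + 12 = 18

18


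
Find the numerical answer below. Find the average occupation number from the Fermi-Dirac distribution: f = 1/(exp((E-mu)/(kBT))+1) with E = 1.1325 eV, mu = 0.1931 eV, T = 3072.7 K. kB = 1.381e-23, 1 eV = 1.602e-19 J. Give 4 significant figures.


Step 1: (E - mu) = 1.1325 - 0.1931 = 0.9394 eV
Step 2: Convert: (E-mu)*eV = 1.505e-19 J
Step 3: x = (E-mu)*eV/(kB*T) = 3.546
Step 4: f = 1/(exp(3.546)+1) = 0.02802

0.02802


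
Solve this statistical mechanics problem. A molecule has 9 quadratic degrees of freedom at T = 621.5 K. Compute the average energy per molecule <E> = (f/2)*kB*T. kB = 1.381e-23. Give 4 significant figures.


Step 1: f/2 = 9/2 = 4.5
Step 2: kB*T = 1.381e-23 * 621.5 = 8.583e-21
Step 3: <E> = 4.5 * 8.583e-21 = 3.862e-20 J

3.862e-20


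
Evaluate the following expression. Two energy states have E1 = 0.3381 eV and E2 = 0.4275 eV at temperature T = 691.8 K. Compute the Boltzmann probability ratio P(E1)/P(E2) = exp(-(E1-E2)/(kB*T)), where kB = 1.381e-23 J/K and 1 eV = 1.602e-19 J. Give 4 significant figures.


Step 1: Compute energy difference dE = E1 - E2 = 0.3381 - 0.4275 = -0.0894 eV
Step 2: Convert to Joules: dE_J = -0.0894 * 1.602e-19 = -1.432e-20 J
Step 3: Compute exponent = -dE_J / (kB * T) = -(-1.432e-20) / (1.381e-23 * 691.8) = 1.499
Step 4: P(E1)/P(E2) = exp(1.499) = 4.478

4.478


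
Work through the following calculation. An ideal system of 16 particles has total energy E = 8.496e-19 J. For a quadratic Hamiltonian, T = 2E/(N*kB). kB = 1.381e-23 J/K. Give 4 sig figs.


Step 1: Numerator = 2*E = 2*8.496e-19 = 1.699e-18 J
Step 2: Denominator = N*kB = 16*1.381e-23 = 2.21e-22
Step 3: T = 1.699e-18 / 2.21e-22 = 7690 K

7690


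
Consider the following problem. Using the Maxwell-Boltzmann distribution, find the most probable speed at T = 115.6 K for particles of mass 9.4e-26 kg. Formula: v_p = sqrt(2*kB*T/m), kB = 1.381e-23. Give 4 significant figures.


Step 1: Numerator = 2*kB*T = 2*1.381e-23*115.6 = 3.193e-21
Step 2: Ratio = 3.193e-21 / 9.4e-26 = 3.397e+04
Step 3: v_p = sqrt(3.397e+04) = 184.3 m/s

184.3


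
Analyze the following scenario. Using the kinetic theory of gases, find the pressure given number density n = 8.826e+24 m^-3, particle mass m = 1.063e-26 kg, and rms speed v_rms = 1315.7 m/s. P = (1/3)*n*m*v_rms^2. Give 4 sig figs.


Step 1: v_rms^2 = 1315.7^2 = 1.731e+06
Step 2: n*m = 8.826e+24*1.063e-26 = 0.09382
Step 3: P = (1/3)*0.09382*1.731e+06 = 5.414e+04 Pa

5.414e+04


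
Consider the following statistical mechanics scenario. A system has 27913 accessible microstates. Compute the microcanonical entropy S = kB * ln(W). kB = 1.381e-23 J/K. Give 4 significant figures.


Step 1: ln(W) = ln(27913) = 10.24
Step 2: S = kB * ln(W) = 1.381e-23 * 10.24
Step 3: S = 1.414e-22 J/K

1.414e-22


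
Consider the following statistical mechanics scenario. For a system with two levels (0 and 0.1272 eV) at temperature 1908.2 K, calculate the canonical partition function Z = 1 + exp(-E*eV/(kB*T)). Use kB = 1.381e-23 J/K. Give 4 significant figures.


Step 1: Compute beta*E = E*eV/(kB*T) = 0.1272*1.602e-19/(1.381e-23*1908.2) = 0.7733
Step 2: exp(-beta*E) = exp(-0.7733) = 0.4615
Step 3: Z = 1 + 0.4615 = 1.462

1.462


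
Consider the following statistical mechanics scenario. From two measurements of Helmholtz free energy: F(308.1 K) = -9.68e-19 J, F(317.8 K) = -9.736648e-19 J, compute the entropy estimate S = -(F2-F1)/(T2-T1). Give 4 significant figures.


Step 1: dF = F2 - F1 = -9.736648e-19 - (-9.68e-19) = -5.6648e-21 J
Step 2: dT = T2 - T1 = 317.8 - 308.1 = 9.7 K
Step 3: S = -dF/dT = -(-5.6648e-21)/9.7 = 5.84e-22 J/K

5.84e-22


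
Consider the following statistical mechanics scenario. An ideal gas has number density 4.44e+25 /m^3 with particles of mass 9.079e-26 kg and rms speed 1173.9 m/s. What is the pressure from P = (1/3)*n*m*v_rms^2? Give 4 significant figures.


Step 1: v_rms^2 = 1173.9^2 = 1.378e+06
Step 2: n*m = 4.44e+25*9.079e-26 = 4.031
Step 3: P = (1/3)*4.031*1.378e+06 = 1.852e+06 Pa

1.852e+06


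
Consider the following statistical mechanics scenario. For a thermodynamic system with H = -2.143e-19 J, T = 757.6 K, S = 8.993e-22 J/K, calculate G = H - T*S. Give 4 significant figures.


Step 1: T*S = 757.6 * 8.993e-22 = 6.813e-19 J
Step 2: G = H - T*S = -2.143e-19 - 6.813e-19
Step 3: G = -8.956e-19 J

-8.956e-19


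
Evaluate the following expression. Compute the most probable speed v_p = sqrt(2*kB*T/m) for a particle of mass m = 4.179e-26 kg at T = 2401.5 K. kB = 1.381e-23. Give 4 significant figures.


Step 1: Numerator = 2*kB*T = 2*1.381e-23*2401.5 = 6.633e-20
Step 2: Ratio = 6.633e-20 / 4.179e-26 = 1.587e+06
Step 3: v_p = sqrt(1.587e+06) = 1260 m/s

1260


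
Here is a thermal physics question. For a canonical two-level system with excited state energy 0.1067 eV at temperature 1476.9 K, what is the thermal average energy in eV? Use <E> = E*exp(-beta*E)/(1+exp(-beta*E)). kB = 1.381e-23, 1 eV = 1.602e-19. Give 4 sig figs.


Step 1: beta*E = 0.1067*1.602e-19/(1.381e-23*1476.9) = 0.8381
Step 2: exp(-beta*E) = 0.4325
Step 3: <E> = 0.1067*0.4325/(1+0.4325) = 0.03222 eV

0.03222


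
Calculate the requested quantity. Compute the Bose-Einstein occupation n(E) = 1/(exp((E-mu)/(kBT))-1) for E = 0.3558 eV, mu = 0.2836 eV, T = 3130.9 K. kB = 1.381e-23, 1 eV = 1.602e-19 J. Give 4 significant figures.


Step 1: (E - mu) = 0.0722 eV
Step 2: x = (E-mu)*eV/(kB*T) = 0.0722*1.602e-19/(1.381e-23*3130.9) = 0.2675
Step 3: exp(x) = 1.307
Step 4: n = 1/(exp(x)-1) = 3.26

3.26


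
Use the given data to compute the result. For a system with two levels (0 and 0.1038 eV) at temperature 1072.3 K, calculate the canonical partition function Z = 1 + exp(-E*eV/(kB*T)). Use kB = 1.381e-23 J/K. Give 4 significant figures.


Step 1: Compute beta*E = E*eV/(kB*T) = 0.1038*1.602e-19/(1.381e-23*1072.3) = 1.123
Step 2: exp(-beta*E) = exp(-1.123) = 0.3253
Step 3: Z = 1 + 0.3253 = 1.325

1.325


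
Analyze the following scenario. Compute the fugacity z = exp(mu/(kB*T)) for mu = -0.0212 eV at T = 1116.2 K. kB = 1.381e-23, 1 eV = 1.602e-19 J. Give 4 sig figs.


Step 1: Convert mu to Joules: -0.0212*1.602e-19 = -3.396e-21 J
Step 2: kB*T = 1.381e-23*1116.2 = 1.541e-20 J
Step 3: mu/(kB*T) = -0.2203
Step 4: z = exp(-0.2203) = 0.8023

0.8023


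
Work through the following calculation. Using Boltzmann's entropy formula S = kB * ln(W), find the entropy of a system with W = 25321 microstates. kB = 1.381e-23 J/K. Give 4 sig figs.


Step 1: ln(W) = ln(25321) = 10.14
Step 2: S = kB * ln(W) = 1.381e-23 * 10.14
Step 3: S = 1.4e-22 J/K

1.4e-22


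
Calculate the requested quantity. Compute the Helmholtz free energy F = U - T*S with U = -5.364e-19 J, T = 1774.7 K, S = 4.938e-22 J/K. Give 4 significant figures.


Step 1: T*S = 1774.7 * 4.938e-22 = 8.763e-19 J
Step 2: F = U - T*S = -5.364e-19 - 8.763e-19
Step 3: F = -1.413e-18 J

-1.413e-18


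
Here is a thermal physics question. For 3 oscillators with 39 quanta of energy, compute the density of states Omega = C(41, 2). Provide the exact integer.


Step 1: Use binomial coefficient C(41, 2)
Step 2: Numerator = 41! / 39!
Step 3: Denominator = 2!
Step 4: Omega = 820

820


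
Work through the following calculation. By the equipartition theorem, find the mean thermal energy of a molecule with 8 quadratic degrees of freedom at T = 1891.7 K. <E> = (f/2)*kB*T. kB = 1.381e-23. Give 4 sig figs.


Step 1: f/2 = 8/2 = 4
Step 2: kB*T = 1.381e-23 * 1891.7 = 2.612e-20
Step 3: <E> = 4 * 2.612e-20 = 1.045e-19 J

1.045e-19


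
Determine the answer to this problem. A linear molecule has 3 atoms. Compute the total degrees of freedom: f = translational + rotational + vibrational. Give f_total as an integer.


Step 1: Translational DOF = 3
Step 2: Rotational DOF (linear) = 2
Step 3: Vibrational DOF = 3*3 - 5 = 4
Step 4: Total = 3 + 2 + 4 = 9

9


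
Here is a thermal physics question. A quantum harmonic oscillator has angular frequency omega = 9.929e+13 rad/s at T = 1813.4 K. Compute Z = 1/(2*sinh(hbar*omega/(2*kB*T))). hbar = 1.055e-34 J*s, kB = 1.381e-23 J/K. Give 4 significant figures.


Step 1: Compute x = hbar*omega/(kB*T) = 1.055e-34*9.929e+13/(1.381e-23*1813.4) = 0.4183
Step 2: x/2 = 0.2091
Step 3: sinh(x/2) = 0.2107
Step 4: Z = 1/(2*0.2107) = 2.373

2.373


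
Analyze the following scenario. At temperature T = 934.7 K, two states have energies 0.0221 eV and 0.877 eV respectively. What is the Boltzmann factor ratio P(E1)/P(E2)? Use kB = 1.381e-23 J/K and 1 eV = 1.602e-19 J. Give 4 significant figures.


Step 1: Compute energy difference dE = E1 - E2 = 0.0221 - 0.877 = -0.8549 eV
Step 2: Convert to Joules: dE_J = -0.8549 * 1.602e-19 = -1.37e-19 J
Step 3: Compute exponent = -dE_J / (kB * T) = -(-1.37e-19) / (1.381e-23 * 934.7) = 10.61
Step 4: P(E1)/P(E2) = exp(10.61) = 4.053e+04

4.053e+04


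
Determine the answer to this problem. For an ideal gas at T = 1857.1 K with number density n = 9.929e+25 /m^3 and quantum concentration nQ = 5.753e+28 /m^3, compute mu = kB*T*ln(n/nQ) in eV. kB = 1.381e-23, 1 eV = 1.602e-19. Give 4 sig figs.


Step 1: n/nQ = 9.929e+25/5.753e+28 = 0.001726
Step 2: ln(n/nQ) = -6.362
Step 3: mu = kB*T*ln(n/nQ) = 2.565e-20*-6.362 = -1.632e-19 J
Step 4: Convert to eV: -1.632e-19/1.602e-19 = -1.019 eV

-1.019
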